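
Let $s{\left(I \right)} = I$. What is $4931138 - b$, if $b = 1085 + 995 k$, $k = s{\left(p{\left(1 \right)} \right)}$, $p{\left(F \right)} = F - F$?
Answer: $4930053$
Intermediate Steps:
$p{\left(F \right)} = 0$
$k = 0$
$b = 1085$ ($b = 1085 + 995 \cdot 0 = 1085 + 0 = 1085$)
$4931138 - b = 4931138 - 1085 = 4930053$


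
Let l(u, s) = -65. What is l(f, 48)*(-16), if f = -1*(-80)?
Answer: 1040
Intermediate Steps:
f = 80
l(f, 48)*(-16) = -65*(-16) = 1040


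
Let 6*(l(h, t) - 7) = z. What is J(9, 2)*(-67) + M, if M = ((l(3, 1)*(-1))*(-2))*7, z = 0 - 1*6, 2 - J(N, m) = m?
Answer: 84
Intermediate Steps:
J(N, m) = 2 - m
z = -6 (z = 0 - 6 = -6)
l(h, t) = 6 (l(h, t) = 7 + (⅙)*(-6) = 7 - 1 = 6)
M = 84 (M = ((6*(-1))*(-2))*7 = -6*(-2)*7 = 12*7 = 84)
J(9, 2)*(-67) + M = (2 - 1*2)*(-67) + 84 = (2 - 2)*(-67) + 84 = 0*(-67) + 84 = 0 + 84 = 84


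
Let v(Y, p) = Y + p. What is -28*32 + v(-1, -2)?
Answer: -899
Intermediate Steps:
-28*32 + v(-1, -2) = -28*32 + (-1 - 2) = -896 - 3 = -899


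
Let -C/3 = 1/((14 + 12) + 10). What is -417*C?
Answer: 139/4 ≈ 34.750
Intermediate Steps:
C = -1/12 (C = -3/((14 + 12) + 10) = -3/(26 + 10) = -3/36 = -3*1/36 = -1/12 ≈ -0.083333)
-417*C = -417*(-1/12) = 139/4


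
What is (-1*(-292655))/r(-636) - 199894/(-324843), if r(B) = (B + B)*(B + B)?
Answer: 139497407287/175196925504 ≈ 0.79623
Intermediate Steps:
r(B) = 4*B² (r(B) = (2*B)*(2*B) = 4*B²)
(-1*(-292655))/r(-636) - 199894/(-324843) = (-1*(-292655))/((4*(-636)²)) - 199894/(-324843) = 292655/((4*404496)) - 199894*(-1/324843) = 292655/1617984 + 199894/324843 = 139497407287/175196925504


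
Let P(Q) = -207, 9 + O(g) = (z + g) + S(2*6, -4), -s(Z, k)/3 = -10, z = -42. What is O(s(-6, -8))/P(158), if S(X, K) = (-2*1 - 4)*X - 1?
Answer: 94/207 ≈ 0.45411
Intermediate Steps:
S(X, K) = -1 - 6*X (S(X, K) = (-2 - 4)*X - 1 = -6*X - 1 = -1 - 6*X)
s(Z, k) = 30 (s(Z, k) = -3*(-10) = 30)
O(g) = -124 + g (O(g) = -9 + ((-42 + g) + (-1 - 12*6)) = -9 + ((-42 + g) + (-1 - 6*12)) = -9 + ((-42 + g) + (-1 - 72)) = -9 + ((-42 + g) - 73) = -9 + (-115 + g) = -124 + g)
O(s(-6, -8))/P(158) = (-124 + 30)/(-207) = -94*(-1/207) = 94/207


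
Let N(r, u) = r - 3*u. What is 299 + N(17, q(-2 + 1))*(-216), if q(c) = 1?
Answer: -2725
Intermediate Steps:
299 + N(17, q(-2 + 1))*(-216) = 299 + (17 - 3*1)*(-216) = 299 + (17 - 3)*(-216) = 299 + 14*(-216) = 299 - 3024 = -2725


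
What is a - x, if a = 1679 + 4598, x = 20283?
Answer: -14006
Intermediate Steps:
a = 6277
a - x = 6277 - 1*20283 = 6277 - 20283 = -14006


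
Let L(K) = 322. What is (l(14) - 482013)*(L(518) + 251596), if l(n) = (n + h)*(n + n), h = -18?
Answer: -121455965750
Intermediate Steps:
l(n) = 2*n*(-18 + n) (l(n) = (n - 18)*(n + n) = (-18 + n)*(2*n) = 2*n*(-18 + n))
(l(14) - 482013)*(L(518) + 251596) = (2*14*(-18 + 14) - 482013)*(322 + 251596) = (2*14*(-4) - 482013)*251918 = (-112 - 482013)*251918 = -482125*251918 = -121455965750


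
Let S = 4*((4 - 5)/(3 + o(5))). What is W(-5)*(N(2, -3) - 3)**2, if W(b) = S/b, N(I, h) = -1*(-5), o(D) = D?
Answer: 2/5 ≈ 0.40000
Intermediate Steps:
N(I, h) = 5
S = -1/2 (S = 4*((4 - 5)/(3 + 5)) = 4*(-1/8) = -1/2 ≈ -0.50000)
W(b) = -1/(2*b)
W(-5)*(N(2, -3) - 3)**2 = (-1/2/(-5))*(5 - 3)**2 = -1/2*(-1/5)*2**2 = (1/10)*4 = 2/5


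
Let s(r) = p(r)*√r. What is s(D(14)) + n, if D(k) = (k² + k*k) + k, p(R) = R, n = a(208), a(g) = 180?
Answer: 180 + 406*√406 ≈ 8360.7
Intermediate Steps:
n = 180
D(k) = k + 2*k² (D(k) = (k² + k²) + k = 2*k² + k = k + 2*k²)
s(r) = r^(3/2) (s(r) = r*√r = r^(3/2))
s(D(14)) + n = (14*(1 + 2*14))^(3/2) + 180 = (14*(1 + 28))^(3/2) + 180 = (14*29)^(3/2) + 180 = 406^(3/2) + 180 = 406*√406 + 180 = 180 + 406*√406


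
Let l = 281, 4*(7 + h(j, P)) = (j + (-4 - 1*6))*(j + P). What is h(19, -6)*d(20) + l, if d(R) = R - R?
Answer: 281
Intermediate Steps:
h(j, P) = -7 + (-10 + j)*(P + j)/4 (h(j, P) = -7 + ((j + (-4 - 1*6))*(j + P))/4 = -7 + ((j + (-4 - 6))*(P + j))/4 = -7 + ((j - 10)*(P + j))/4 = -7 + ((-10 + j)*(P + j))/4 = -7 + (-10 + j)*(P + j)/4)
d(R) = 0
h(19, -6)*d(20) + l = (-7 - 5/2*(-6) - 5/2*19 + (¼)*19² + (¼)*(-6)*19)*0 + 281 = (-7 + 15 - 95/2 + (¼)*361 - 57/2)*0 + 281 = (-7 + 15 - 95/2 + 361/4 - 57/2)*0 + 281 = (89/4)*0 + 281 = 0 + 281 = 281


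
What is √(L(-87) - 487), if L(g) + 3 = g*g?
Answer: √7079 ≈ 84.137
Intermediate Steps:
L(g) = -3 + g² (L(g) = -3 + g*g = -3 + g²)
√(L(-87) - 487) = √((-3 + (-87)²) - 487) = √((-3 + 7569) - 487) = √(7566 - 487) = √7079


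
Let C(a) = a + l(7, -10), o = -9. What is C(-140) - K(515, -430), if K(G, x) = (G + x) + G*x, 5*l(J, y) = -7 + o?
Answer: 1106109/5 ≈ 2.2122e+5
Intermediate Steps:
l(J, y) = -16/5 (l(J, y) = (-7 - 9)/5 = (1/5)*(-16) = -16/5)
K(G, x) = G + x + G*x
C(a) = -16/5 + a (C(a) = a - 16/5 = -16/5 + a)
C(-140) - K(515, -430) = (-16/5 - 140) - (515 - 430 + 515*(-430)) = -716/5 - (515 - 430 - 221450) = -716/5 - 1*(-221365) = -716/5 + 221365 = 1106109/5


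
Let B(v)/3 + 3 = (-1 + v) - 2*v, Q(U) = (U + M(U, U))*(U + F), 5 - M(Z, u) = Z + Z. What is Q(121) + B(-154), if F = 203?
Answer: -37134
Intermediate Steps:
M(Z, u) = 5 - 2*Z (M(Z, u) = 5 - (Z + Z) = 5 - 2*Z)
Q(U) = (5 - U)*(203 + U) (Q(U) = (U + (5 - 2*U))*(U + 203) = (5 - U)*(203 + U))
B(v) = -12 - 3*v (B(v) = -9 + 3*((-1 + v) - 2*v) = -9 + 3*(-1 - v) = -9 + (-3 - 3*v) = -12 - 3*v)
Q(121) + B(-154) = (1015 - 1*121² - 198*121) + (-12 - 3*(-154)) = (1015 - 1*14641 - 23958) + (-12 + 462) = (1015 - 14641 - 23958) + 450 = -37584 + 450 = -37134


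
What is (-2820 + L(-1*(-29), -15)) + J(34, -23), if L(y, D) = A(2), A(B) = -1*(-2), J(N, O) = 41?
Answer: -2777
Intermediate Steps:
A(B) = 2
L(y, D) = 2
(-2820 + L(-1*(-29), -15)) + J(34, -23) = (-2820 + 2) + 41 = -2818 + 41 = -2777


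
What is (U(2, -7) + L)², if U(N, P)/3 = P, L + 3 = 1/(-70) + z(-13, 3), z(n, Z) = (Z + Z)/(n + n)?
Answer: 486775969/828100 ≈ 587.82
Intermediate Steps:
z(n, Z) = Z/n (z(n, Z) = (2*Z)/((2*n)) = (2*Z)*(1/(2*n)) = Z/n)
L = -2953/910 (L = -3 + (1/(-70) + 3/(-13)) = -3 + (-1/70 + 3*(-1/13)) = -3 + (-1/70 - 3/13) = -3 - 223/910 = -2953/910 ≈ -3.2451)
U(N, P) = 3*P
(U(2, -7) + L)² = (3*(-7) - 2953/910)² = (-21 - 2953/910)² = (-22063/910)² = 486775969/828100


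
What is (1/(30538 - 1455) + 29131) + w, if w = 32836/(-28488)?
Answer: 6033639834281/207129126 ≈ 29130.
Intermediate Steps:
w = -8209/7122 (w = 32836*(-1/28488) = -8209/7122 ≈ -1.1526)
(1/(30538 - 1455) + 29131) + w = (1/(30538 - 1455) + 29131) - 8209/7122 = (1/29083 + 29131) - 8209/7122 = 847216874/29083 - 8209/7122 = 6033639834281/207129126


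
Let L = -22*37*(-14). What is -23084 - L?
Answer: -34480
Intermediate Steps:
L = 11396 (L = -814*(-14) = 11396)
-23084 - L = -23084 - 1*11396 = -23084 - 11396 = -34480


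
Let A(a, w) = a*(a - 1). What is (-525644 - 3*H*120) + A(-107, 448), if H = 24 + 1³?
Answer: -523088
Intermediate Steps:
A(a, w) = a*(-1 + a)
H = 25 (H = 24 + 1 = 25)
(-525644 - 3*H*120) + A(-107, 448) = (-525644 - 3*25*120) - 107*(-1 - 107) = (-525644 - 75*120) - 107*(-108) = (-525644 - 9000) + 11556 = -534644 + 11556 = -523088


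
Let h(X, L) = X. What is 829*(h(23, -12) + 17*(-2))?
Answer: -9119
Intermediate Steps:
829*(h(23, -12) + 17*(-2)) = 829*(23 + 17*(-2)) = 829*(23 - 34) = 829*(-11) = -9119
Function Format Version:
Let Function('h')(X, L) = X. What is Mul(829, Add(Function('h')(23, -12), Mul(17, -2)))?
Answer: -9119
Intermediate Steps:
Mul(829, Add(Function('h')(23, -12), Mul(17, -2))) = Mul(829, Add(23, Mul(17, -2))) = Mul(829, Add(23, -34)) = Mul(829, -11) = -9119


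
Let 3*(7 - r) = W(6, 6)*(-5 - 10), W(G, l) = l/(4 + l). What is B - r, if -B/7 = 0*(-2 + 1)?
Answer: -10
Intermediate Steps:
W(G, l) = l/(4 + l)
B = 0 (B = -0*(-2 + 1) = -0*(-1) = -7*0 = 0)
r = 10 (r = 7 - 6/(4 + 6)*(-5 - 10)/3 = 7 - 6/10*(-15)/3 = 7 - 6*(⅒)*(-15)/3 = 7 - (-15)/5 = 7 - ⅓*(-9) = 7 + 3 = 10)
B - r = 0 - 1*10 = 0 - 10 = -10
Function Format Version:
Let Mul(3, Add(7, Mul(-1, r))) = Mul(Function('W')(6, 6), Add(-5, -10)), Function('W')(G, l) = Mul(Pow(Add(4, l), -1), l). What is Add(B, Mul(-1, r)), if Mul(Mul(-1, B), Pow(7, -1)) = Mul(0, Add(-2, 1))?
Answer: -10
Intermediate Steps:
Function('W')(G, l) = Mul(l, Pow(Add(4, l), -1))
B = 0 (B = Mul(-7, Mul(0, Add(-2, 1))) = Mul(-7, Mul(0, -1)) = Mul(-7, 0) = 0)
r = 10 (r = Add(7, Mul(Rational(-1, 3), Mul(Mul(6, Pow(Add(4, 6), -1)), Add(-5, -10)))) = Add(7, Mul(Rational(-1, 3), Mul(Mul(6, Pow(10, -1)), -15))) = Add(7, Mul(Rational(-1, 3), Mul(Mul(6, Rational(1, 10)), -15))) = Add(7, Mul(Rational(-1, 3), Mul(Rational(3, 5), -15))) = Add(7, Mul(Rational(-1, 3), -9)) = Add(7, 3) = 10)
Add(B, Mul(-1, r)) = Add(0, Mul(-1, 10)) = Add(0, -10) = -10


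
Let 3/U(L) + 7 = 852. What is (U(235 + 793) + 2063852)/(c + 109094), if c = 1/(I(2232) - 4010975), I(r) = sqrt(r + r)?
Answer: 1020269211703515876434548979/53930828949875569085438655 + 6975819772*sqrt(31)/53930828949875569085438655 ≈ 18.918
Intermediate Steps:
U(L) = 3/845 (U(L) = 3/(-7 + 852) = 3/845)
I(r) = sqrt(2)*sqrt(r) (I(r) = sqrt(2*r) = sqrt(2)*sqrt(r))
c = 1/(-4010975 + 12*sqrt(31)) (c = 1/(sqrt(2)*sqrt(2232) - 4010975) = 1/(sqrt(2)*(6*sqrt(62)) - 4010975) = 1/(12*sqrt(31) - 4010975) = 1/(-4010975 + 12*sqrt(31)) ≈ -2.4932e-7)
(U(235 + 793) + 2063852)/(c + 109094) = (3/845 + 2063852)/((-4010975/16087920446161 - 12*sqrt(31)/16087920446161) + 109094) = 1743954943/(845*(1755095593149477159/16087920446161 - 12*sqrt(31)/16087920446161))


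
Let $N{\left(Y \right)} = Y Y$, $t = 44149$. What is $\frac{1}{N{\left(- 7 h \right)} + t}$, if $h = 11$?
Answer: $\frac{1}{50078} \approx 1.9969 \cdot 10^{-5}$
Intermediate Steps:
$N{\left(Y \right)} = Y^{2}$
$\frac{1}{N{\left(- 7 h \right)} + t} = \frac{1}{\left(\left(-7\right) 11\right)^{2} + 44149} = \frac{1}{\left(-77\right)^{2} + 44149} = \frac{1}{5929 + 44149} = \frac{1}{50078}$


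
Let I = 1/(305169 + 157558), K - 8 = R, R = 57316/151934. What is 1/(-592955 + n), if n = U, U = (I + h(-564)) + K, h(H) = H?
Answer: -35151982009/20863074733237266 ≈ -1.6849e-6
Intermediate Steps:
R = 28658/75967 (R = 57316*(1/151934) = 28658/75967 ≈ 0.37724)
K = 636394/75967 (K = 8 + 28658/75967 = 636394/75967 ≈ 8.3772)
I = 1/462727 ≈ 2.1611e-6
U = -19531241090671/35151982009 (U = (1/462727 - 564) + 636394/75967 = -260978027/462727 + 636394/75967 = -19531241090671/35151982009 ≈ -555.62)
n = -19531241090671/35151982009 ≈ -555.62
1/(-592955 + n) = 1/(-592955 - 19531241090671/35151982009) = 1/(-20863074733237266/35151982009) = -35151982009/20863074733237266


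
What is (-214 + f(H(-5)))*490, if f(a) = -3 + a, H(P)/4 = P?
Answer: -116130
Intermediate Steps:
H(P) = 4*P
(-214 + f(H(-5)))*490 = (-214 + (-3 + 4*(-5)))*490 = (-214 + (-3 - 20))*490 = (-214 - 23)*490 = -237*490 = -116130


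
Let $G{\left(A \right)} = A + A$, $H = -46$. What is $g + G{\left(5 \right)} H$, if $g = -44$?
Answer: $-504$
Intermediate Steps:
$G{\left(A \right)} = 2 A$
$g + G{\left(5 \right)} H = -44 + 2 \cdot 5 \left(-46\right) = -44 + 10 \left(-46\right) = -44 - 460 = -504$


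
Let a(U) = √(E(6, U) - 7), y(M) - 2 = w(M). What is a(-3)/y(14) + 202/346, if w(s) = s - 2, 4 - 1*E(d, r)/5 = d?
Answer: 101/173 + I*√17/14 ≈ 0.58381 + 0.29451*I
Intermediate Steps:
E(d, r) = 20 - 5*d
w(s) = -2 + s
y(M) = M (y(M) = 2 + (-2 + M) = M)
a(U) = I*√17 (a(U) = √((20 - 5*6) - 7) = √((20 - 30) - 7) = √(-10 - 7) = √(-17) = I*√17)
a(-3)/y(14) + 202/346 = (I*√17)/14 + 202/346 = (I*√17)*(1/14) + 202*(1/346) = I*√17/14 + 101/173 = 101/173 + I*√17/14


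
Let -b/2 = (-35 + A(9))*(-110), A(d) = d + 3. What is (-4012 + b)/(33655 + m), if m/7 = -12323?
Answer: 4536/26303 ≈ 0.17245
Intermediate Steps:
m = -86261 (m = 7*(-12323) = -86261)
A(d) = 3 + d
b = -5060 (b = -2*(-35 + (3 + 9))*(-110) = -2*(-35 + 12)*(-110) = -(-46)*(-110) = -2*2530 = -5060)
(-4012 + b)/(33655 + m) = (-4012 - 5060)/(33655 - 86261) = -9072/(-52606) = -9072*(-1/52606) = 4536/26303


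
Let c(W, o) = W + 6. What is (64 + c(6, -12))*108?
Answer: 8208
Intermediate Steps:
c(W, o) = 6 + W
(64 + c(6, -12))*108 = (64 + (6 + 6))*108 = (64 + 12)*108 = 76*108 = 8208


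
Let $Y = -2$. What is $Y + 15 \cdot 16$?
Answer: $238$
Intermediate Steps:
$Y + 15 \cdot 16 = -2 + 15 \cdot 16 = -2 + 240 = 238$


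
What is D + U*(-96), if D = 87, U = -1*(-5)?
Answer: -393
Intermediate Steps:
U = 5
D + U*(-96) = 87 + 5*(-96) = 87 - 480 = -393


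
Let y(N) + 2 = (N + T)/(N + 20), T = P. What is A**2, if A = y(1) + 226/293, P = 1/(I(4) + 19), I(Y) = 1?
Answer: 47706649/34339600 ≈ 1.3893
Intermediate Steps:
P = 1/20 (P = 1/(1 + 19) = 1/20 ≈ 0.050000)
T = 1/20 ≈ 0.050000
y(N) = -2 + (1/20 + N)/(20 + N) (y(N) = -2 + (N + 1/20)/(N + 20) = -2 + (1/20 + N)/(20 + N))
A = -6907/5860 (A = (-799/20 - 1*1)/(20 + 1) + 226/293 = (-799/20 - 1)/21 + 226*(1/293) = (1/21)*(-819/20) + 226/293 = -39/20 + 226/293 = -6907/5860 ≈ -1.1787)
A**2 = (-6907/5860)**2 = 47706649/34339600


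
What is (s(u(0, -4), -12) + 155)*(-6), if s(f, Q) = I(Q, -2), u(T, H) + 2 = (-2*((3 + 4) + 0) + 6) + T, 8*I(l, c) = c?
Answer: -1857/2 ≈ -928.50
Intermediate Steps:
I(l, c) = c/8
u(T, H) = -10 + T (u(T, H) = -2 + ((-2*((3 + 4) + 0) + 6) + T) = -2 + ((-2*(7 + 0) + 6) + T) = -2 + ((-2*7 + 6) + T) = -2 + ((-14 + 6) + T) = -2 + (-8 + T) = -10 + T)
s(f, Q) = -¼ (s(f, Q) = (⅛)*(-2) = -¼)
(s(u(0, -4), -12) + 155)*(-6) = (-¼ + 155)*(-6) = (619/4)*(-6) = -1857/2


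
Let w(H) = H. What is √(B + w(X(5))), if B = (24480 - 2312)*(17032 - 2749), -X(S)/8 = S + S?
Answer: 2*√79156366 ≈ 17794.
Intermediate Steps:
X(S) = -16*S (X(S) = -8*(S + S) = -16*S)
B = 316625544 (B = 22168*14283 = 316625544)
√(B + w(X(5))) = √(316625544 - 16*5) = √(316625544 - 80) = √316625464 = 2*√79156366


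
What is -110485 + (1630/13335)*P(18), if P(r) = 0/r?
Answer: -110485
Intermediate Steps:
P(r) = 0
-110485 + (1630/13335)*P(18) = -110485 + (1630/13335)*0 = -110485 + (1630*(1/13335))*0 = -110485 + (326/2667)*0 = -110485 + 0 = -110485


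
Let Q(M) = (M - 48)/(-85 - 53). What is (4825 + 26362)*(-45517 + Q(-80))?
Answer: -97946172883/69 ≈ -1.4195e+9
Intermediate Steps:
Q(M) = 8/23 - M/138 (Q(M) = (-48 + M)/(-138) = (-48 + M)*(-1/138) = 8/23 - M/138)
(4825 + 26362)*(-45517 + Q(-80)) = (4825 + 26362)*(-45517 + (8/23 - 1/138*(-80))) = 31187*(-45517 + (8/23 + 40/69)) = 31187*(-45517 + 64/69) = 31187*(-3140609/69) = -97946172883/69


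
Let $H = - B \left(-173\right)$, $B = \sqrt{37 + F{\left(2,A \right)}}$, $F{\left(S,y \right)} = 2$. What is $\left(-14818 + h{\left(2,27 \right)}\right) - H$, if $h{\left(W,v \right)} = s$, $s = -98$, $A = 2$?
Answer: $-14916 - 173 \sqrt{39} \approx -15996.0$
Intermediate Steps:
$B = \sqrt{39}$ ($B = \sqrt{37 + 2} = \sqrt{39} \approx 6.245$)
$h{\left(W,v \right)} = -98$
$H = 173 \sqrt{39}$ ($H = - \sqrt{39} \left(-173\right) = - \left(-173\right) \sqrt{39} = 173 \sqrt{39} \approx 1080.4$)
$\left(-14818 + h{\left(2,27 \right)}\right) - H = \left(-14818 - 98\right) - 173 \sqrt{39} = -14916 - 173 \sqrt{39}$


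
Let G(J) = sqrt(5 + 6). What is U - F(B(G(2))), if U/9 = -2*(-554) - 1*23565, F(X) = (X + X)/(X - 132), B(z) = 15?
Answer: -7882397/39 ≈ -2.0211e+5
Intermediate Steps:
G(J) = sqrt(11)
F(X) = 2*X/(-132 + X) (F(X) = (2*X)/(-132 + X) = 2*X/(-132 + X))
U = -202113 (U = 9*(-2*(-554) - 1*23565) = 9*(1108 - 23565) = 9*(-22457) = -202113)
U - F(B(G(2))) = -202113 - 2*15/(-132 + 15) = -202113 - 2*15/(-117) = -202113 - 2*15*(-1)/117 = -202113 - 1*(-10/39) = -202113 + 10/39 = -7882397/39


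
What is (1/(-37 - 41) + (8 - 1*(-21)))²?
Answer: 5112121/6084 ≈ 840.26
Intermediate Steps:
(1/(-37 - 41) + (8 - 1*(-21)))² = (1/(-78) + (8 + 21))² = (-1/78 + 29)² = (2261/78)² = 5112121/6084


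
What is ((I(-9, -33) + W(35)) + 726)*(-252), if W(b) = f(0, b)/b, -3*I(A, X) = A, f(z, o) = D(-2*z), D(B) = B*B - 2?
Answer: -918468/5 ≈ -1.8369e+5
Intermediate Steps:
D(B) = -2 + B**2 (D(B) = B**2 - 2 = -2 + B**2)
f(z, o) = -2 + 4*z**2 (f(z, o) = -2 + (-2*z)**2 = -2 + 4*z**2)
I(A, X) = -A/3
W(b) = -2/b (W(b) = (-2 + 4*0**2)/b = (-2 + 4*0)/b = (-2 + 0)/b = -2/b)
((I(-9, -33) + W(35)) + 726)*(-252) = ((-1/3*(-9) - 2/35) + 726)*(-252) = ((3 - 2*1/35) + 726)*(-252) = ((3 - 2/35) + 726)*(-252) = (103/35 + 726)*(-252) = (25513/35)*(-252) = -918468/5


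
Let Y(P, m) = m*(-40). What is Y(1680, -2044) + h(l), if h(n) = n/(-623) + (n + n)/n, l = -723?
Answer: 50938449/623 ≈ 81763.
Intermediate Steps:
Y(P, m) = -40*m
h(n) = 2 - n/623 (h(n) = n*(-1/623) + (2*n)/n = -n/623 + 2 = 2 - n/623)
Y(1680, -2044) + h(l) = -40*(-2044) + (2 - 1/623*(-723)) = 81760 + (2 + 723/623) = 81760 + 1969/623 = 50938449/623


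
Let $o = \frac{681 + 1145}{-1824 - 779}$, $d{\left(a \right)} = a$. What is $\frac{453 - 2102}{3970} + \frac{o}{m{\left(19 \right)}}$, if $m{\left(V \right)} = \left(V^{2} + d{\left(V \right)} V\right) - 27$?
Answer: $- \frac{598086077}{1436413490} \approx -0.41637$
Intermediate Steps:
$o = - \frac{1826}{2603}$ ($o = \frac{1826}{-2603} = 1826 \left(- \frac{1}{2603}\right) = - \frac{1826}{2603} \approx -0.7015$)
$m{\left(V \right)} = -27 + 2 V^{2}$ ($m{\left(V \right)} = \left(V^{2} + V V\right) - 27 = \left(V^{2} + V^{2}\right) - 27 = 2 V^{2} - 27 = -27 + 2 V^{2}$)
$\frac{453 - 2102}{3970} + \frac{o}{m{\left(19 \right)}} = \frac{453 - 2102}{3970} - \frac{1826}{2603 \left(-27 + 2 \cdot 19^{2}\right)} = \left(453 - 2102\right) \frac{1}{3970} - \frac{1826}{2603 \left(-27 + 2 \cdot 361\right)} = \left(-1649\right) \frac{1}{3970} - \frac{1826}{2603 \left(-27 + 722\right)} = - \frac{1649}{3970} - \frac{1826}{2603 \cdot 695} = - \frac{1649}{3970} - \frac{1826}{1809085} = - \frac{598086077}{1436413490}$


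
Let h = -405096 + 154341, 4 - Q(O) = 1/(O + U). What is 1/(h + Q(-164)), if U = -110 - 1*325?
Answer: -599/150199848 ≈ -3.9880e-6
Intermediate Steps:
U = -435 (U = -110 - 325 = -435)
Q(O) = 4 - 1/(-435 + O) (Q(O) = 4 - 1/(O - 435) = 4 - 1/(-435 + O))
h = -250755
1/(h + Q(-164)) = 1/(-250755 + (-1741 + 4*(-164))/(-435 - 164)) = 1/(-250755 + (-1741 - 656)/(-599)) = 1/(-250755 - 1/599*(-2397)) = 1/(-250755 + 2397/599) = 1/(-150199848/599) = -599/150199848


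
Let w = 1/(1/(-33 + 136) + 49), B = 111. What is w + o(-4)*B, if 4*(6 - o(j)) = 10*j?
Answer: 8965351/5048 ≈ 1776.0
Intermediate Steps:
o(j) = 6 - 5*j/2
w = 103/5048 (w = 1/(1/103 + 49) = 1/(5048/103) = 103/5048 ≈ 0.020404)
w + o(-4)*B = 103/5048 + (6 - 5/2*(-4))*111 = 103/5048 + (6 + 10)*111 = 103/5048 + 16*111 = 103/5048 + 1776 = 8965351/5048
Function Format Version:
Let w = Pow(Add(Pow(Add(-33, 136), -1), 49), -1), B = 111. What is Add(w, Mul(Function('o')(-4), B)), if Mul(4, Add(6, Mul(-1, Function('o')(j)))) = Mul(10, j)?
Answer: Rational(8965351, 5048) ≈ 1776.0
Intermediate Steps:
Function('o')(j) = Add(6, Mul(Rational(-5, 2), j)) (Function('o')(j) = Add(6, Mul(Rational(-1, 4), Mul(10, j))) = Add(6, Mul(Rational(-5, 2), j)))
w = Rational(103, 5048) (w = Pow(Add(Pow(103, -1), 49), -1) = Pow(Add(Rational(1, 103), 49), -1) = Pow(Rational(5048, 103), -1) = Rational(103, 5048) ≈ 0.020404)
Add(w, Mul(Function('o')(-4), B)) = Add(Rational(103, 5048), Mul(Add(6, Mul(Rational(-5, 2), -4)), 111)) = Add(Rational(103, 5048), Mul(Add(6, 10), 111)) = Add(Rational(103, 5048), Mul(16, 111)) = Add(Rational(103, 5048), 1776) = Rational(8965351, 5048)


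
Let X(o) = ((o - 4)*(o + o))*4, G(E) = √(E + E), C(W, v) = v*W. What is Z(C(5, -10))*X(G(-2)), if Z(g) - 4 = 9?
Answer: 416*I*(-2 + I) ≈ -416.0 - 832.0*I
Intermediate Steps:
C(W, v) = W*v
Z(g) = 13 (Z(g) = 4 + 9 = 13)
G(E) = √2*√E (G(E) = √(2*E) = √2*√E)
X(o) = 8*o*(-4 + o) (X(o) = ((-4 + o)*(2*o))*4 = (2*o*(-4 + o))*4 = 8*o*(-4 + o))
Z(C(5, -10))*X(G(-2)) = 13*(8*(√2*√(-2))*(-4 + √2*√(-2))) = 13*(8*(√2*(I*√2))*(-4 + √2*(I*√2))) = 13*(8*(2*I)*(-4 + 2*I)) = 13*(16*I*(-4 + 2*I)) = 208*I*(-4 + 2*I)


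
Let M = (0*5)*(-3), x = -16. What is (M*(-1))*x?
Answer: 0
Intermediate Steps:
M = 0 (M = 0*(-3) = 0)
(M*(-1))*x = (0*(-1))*(-16) = 0*(-16) = 0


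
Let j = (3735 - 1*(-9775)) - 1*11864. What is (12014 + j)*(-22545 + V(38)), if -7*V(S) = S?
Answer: -2156271980/7 ≈ -3.0804e+8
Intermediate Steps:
V(S) = -S/7
j = 1646 (j = (3735 + 9775) - 11864 = 13510 - 11864 = 1646)
(12014 + j)*(-22545 + V(38)) = (12014 + 1646)*(-22545 - 1/7*38) = 13660*(-22545 - 38/7) = 13660*(-157853/7) = -2156271980/7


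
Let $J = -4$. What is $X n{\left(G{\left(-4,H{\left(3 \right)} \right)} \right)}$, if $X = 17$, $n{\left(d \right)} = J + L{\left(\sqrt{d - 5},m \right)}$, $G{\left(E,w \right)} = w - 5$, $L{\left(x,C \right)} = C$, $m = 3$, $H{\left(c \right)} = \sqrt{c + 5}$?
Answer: $-17$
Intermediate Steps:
$H{\left(c \right)} = \sqrt{5 + c}$
$G{\left(E,w \right)} = -5 + w$
$n{\left(d \right)} = -1$ ($n{\left(d \right)} = -4 + 3 = -1$)
$X n{\left(G{\left(-4,H{\left(3 \right)} \right)} \right)} = 17 \left(-1\right) = -17$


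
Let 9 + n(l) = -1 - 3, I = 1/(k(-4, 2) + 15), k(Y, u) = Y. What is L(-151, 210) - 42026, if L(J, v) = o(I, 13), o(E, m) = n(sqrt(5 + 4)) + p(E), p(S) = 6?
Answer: -42033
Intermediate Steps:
I = 1/11 (I = 1/(-4 + 15) = 1/11 ≈ 0.090909)
n(l) = -13 (n(l) = -9 + (-1 - 3) = -9 - 4 = -13)
o(E, m) = -7 (o(E, m) = -13 + 6 = -7)
L(J, v) = -7
L(-151, 210) - 42026 = -7 - 42026 = -42033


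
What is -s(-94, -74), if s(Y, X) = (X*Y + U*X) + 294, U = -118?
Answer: -15982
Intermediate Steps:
s(Y, X) = 294 - 118*X + X*Y (s(Y, X) = (X*Y - 118*X) + 294 = (-118*X + X*Y) + 294 = 294 - 118*X + X*Y)
-s(-94, -74) = -(294 - 118*(-74) - 74*(-94)) = -(294 + 8732 + 6956) = -1*15982 = -15982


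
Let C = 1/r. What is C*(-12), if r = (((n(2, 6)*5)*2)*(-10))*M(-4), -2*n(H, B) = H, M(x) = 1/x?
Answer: 12/25 ≈ 0.48000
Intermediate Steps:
n(H, B) = -H/2
r = -25 (r = (((-½*2*5)*2)*(-10))/(-4) = ((-1*5*2)*(-10))*(-¼) = (-5*2*(-10))*(-¼) = -10*(-10)*(-¼) = 100*(-¼) = -25)
C = -1/25 (C = 1/(-25) = -1/25 ≈ -0.040000)
C*(-12) = -1/25*(-12) = 12/25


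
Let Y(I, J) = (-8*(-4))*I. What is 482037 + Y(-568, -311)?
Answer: 463861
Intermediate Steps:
Y(I, J) = 32*I
482037 + Y(-568, -311) = 482037 + 32*(-568) = 482037 - 18176 = 463861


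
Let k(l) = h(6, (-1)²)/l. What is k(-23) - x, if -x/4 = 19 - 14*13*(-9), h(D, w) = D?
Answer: 152438/23 ≈ 6627.7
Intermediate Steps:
k(l) = 6/l
x = -6628 (x = -4*(19 - 14*13*(-9)) = -4*(19 - 182*(-9)) = -4*(19 - 1*(-1638)) = -4*(19 + 1638) = -4*1657 = -6628)
k(-23) - x = 6/(-23) - 1*(-6628) = 6*(-1/23) + 6628 = -6/23 + 6628 = 152438/23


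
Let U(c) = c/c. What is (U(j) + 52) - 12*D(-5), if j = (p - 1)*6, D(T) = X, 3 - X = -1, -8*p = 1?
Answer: 5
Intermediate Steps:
p = -⅛ (p = -⅛*1 = -⅛ ≈ -0.12500)
X = 4 (X = 3 - 1*(-1) = 3 + 1 = 4)
D(T) = 4
j = -27/4 (j = (-⅛ - 1)*6 = -9/8*6 = -27/4 ≈ -6.7500)
U(c) = 1
(U(j) + 52) - 12*D(-5) = (1 + 52) - 12*4 = 53 - 48 = 5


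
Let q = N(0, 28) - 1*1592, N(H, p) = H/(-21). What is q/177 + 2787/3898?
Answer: -5712317/689946 ≈ -8.2794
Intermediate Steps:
N(H, p) = -H/21 (N(H, p) = H*(-1/21) = -H/21)
q = -1592 (q = -1/21*0 - 1*1592 = 0 - 1592 = -1592)
q/177 + 2787/3898 = -1592/177 + 2787/3898 = -5712317/689946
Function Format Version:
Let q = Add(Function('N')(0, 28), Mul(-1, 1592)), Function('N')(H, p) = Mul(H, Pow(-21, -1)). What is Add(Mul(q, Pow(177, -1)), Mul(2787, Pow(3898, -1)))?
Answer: Rational(-5712317, 689946) ≈ -8.2794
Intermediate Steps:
Function('N')(H, p) = Mul(Rational(-1, 21), H) (Function('N')(H, p) = Mul(H, Rational(-1, 21)) = Mul(Rational(-1, 21), H))
q = -1592 (q = Add(Mul(Rational(-1, 21), 0), Mul(-1, 1592)) = Add(0, -1592) = -1592)
Add(Mul(q, Pow(177, -1)), Mul(2787, Pow(3898, -1))) = Add(Mul(-1592, Pow(177, -1)), Mul(2787, Pow(3898, -1))) = Add(Mul(-1592, Rational(1, 177)), Mul(2787, Rational(1, 3898))) = Add(Rational(-1592, 177), Rational(2787, 3898)) = Rational(-5712317, 689946)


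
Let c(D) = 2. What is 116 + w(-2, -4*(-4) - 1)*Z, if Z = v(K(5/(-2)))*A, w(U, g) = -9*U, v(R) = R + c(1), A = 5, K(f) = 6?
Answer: 836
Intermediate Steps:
v(R) = 2 + R (v(R) = R + 2 = 2 + R)
Z = 40 (Z = (2 + 6)*5 = 8*5 = 40)
116 + w(-2, -4*(-4) - 1)*Z = 116 - 9*(-2)*40 = 116 + 18*40 = 116 + 720 = 836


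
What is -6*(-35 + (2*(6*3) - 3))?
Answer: 12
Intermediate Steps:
-6*(-35 + (2*(6*3) - 3)) = -6*(-35 + (2*18 - 3)) = -6*(-35 + (36 - 3)) = -6*(-35 + 33) = -6*(-2) = 12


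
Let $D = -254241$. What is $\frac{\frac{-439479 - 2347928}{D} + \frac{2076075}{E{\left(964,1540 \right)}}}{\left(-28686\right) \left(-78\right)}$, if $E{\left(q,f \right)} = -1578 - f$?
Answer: $- \frac{519132249049}{1773725034312504} \approx -0.00029268$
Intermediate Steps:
$\frac{\frac{-439479 - 2347928}{D} + \frac{2076075}{E{\left(964,1540 \right)}}}{\left(-28686\right) \left(-78\right)} = \frac{\frac{-439479 - 2347928}{-254241} + \frac{2076075}{-1578 - 1540}}{\left(-28686\right) \left(-78\right)} = \frac{\left(-2787407\right) \left(- \frac{1}{254241}\right) + \frac{2076075}{-1578 - 1540}}{2237508} = \left(\frac{2787407}{254241} + \frac{2076075}{-3118}\right) \frac{1}{2237508} = \left(\frac{2787407}{254241} + 2076075 \left(- \frac{1}{3118}\right)\right) \frac{1}{2237508} = \left(\frac{2787407}{254241} - \frac{2076075}{3118}\right) \frac{1}{2237508} = \left(- \frac{519132249049}{792723438}\right) \frac{1}{2237508} = - \frac{519132249049}{1773725034312504}$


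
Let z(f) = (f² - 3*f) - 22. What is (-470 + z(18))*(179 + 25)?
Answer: -45288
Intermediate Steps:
z(f) = -22 + f² - 3*f
(-470 + z(18))*(179 + 25) = (-470 + (-22 + 18² - 3*18))*(179 + 25) = (-470 + (-22 + 324 - 54))*204 = (-470 + 248)*204 = -222*204 = -45288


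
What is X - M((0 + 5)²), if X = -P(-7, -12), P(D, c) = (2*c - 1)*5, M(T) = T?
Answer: 100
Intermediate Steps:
P(D, c) = -5 + 10*c (P(D, c) = (-1 + 2*c)*5 = -5 + 10*c)
X = 125 (X = -(-5 + 10*(-12)) = -(-5 - 120) = -1*(-125) = 125)
X - M((0 + 5)²) = 125 - (0 + 5)² = 125 - 1*5² = 125 - 1*25 = 125 - 25 = 100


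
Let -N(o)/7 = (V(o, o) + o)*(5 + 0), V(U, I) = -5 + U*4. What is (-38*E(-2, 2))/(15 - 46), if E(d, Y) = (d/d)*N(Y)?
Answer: -6650/31 ≈ -214.52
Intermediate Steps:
V(U, I) = -5 + 4*U
N(o) = 175 - 175*o (N(o) = -7*((-5 + 4*o) + o)*(5 + 0) = -7*(-5 + 5*o)*5 = -7*(-25 + 25*o) = 175 - 175*o)
E(d, Y) = 175 - 175*Y (E(d, Y) = (d/d)*(175 - 175*Y) = 1*(175 - 175*Y) = 175 - 175*Y)
(-38*E(-2, 2))/(15 - 46) = (-38*(175 - 175*2))/(15 - 46) = -38*(175 - 350)/(-31) = -38*(-175)*(-1/31) = 6650*(-1/31) = -6650/31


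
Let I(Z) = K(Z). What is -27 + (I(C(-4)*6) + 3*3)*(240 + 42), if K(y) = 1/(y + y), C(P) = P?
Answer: 20041/8 ≈ 2505.1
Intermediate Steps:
K(y) = 1/(2*y)
I(Z) = 1/(2*Z)
-27 + (I(C(-4)*6) + 3*3)*(240 + 42) = -27 + (1/(2*((-4*6))) + 3*3)*(240 + 42) = -27 + ((½)/(-24) + 9)*282 = -27 + ((½)*(-1/24) + 9)*282 = -27 + (-1/48 + 9)*282 = -27 + (431/48)*282 = -27 + 20257/8 = 20041/8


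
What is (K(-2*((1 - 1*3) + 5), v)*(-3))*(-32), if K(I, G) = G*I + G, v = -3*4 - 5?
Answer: 8160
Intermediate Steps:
v = -17 (v = -12 - 5 = -17)
K(I, G) = G + G*I
(K(-2*((1 - 1*3) + 5), v)*(-3))*(-32) = (-17*(1 - 2*((1 - 1*3) + 5))*(-3))*(-32) = (-17*(1 - 2*((1 - 3) + 5))*(-3))*(-32) = (-17*(1 - 2*(-2 + 5))*(-3))*(-32) = (-17*(1 - 2*3)*(-3))*(-32) = (-17*(1 - 6)*(-3))*(-32) = (-17*(-5)*(-3))*(-32) = (85*(-3))*(-32) = -255*(-32) = 8160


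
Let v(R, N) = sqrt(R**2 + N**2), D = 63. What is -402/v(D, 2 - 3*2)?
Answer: -402*sqrt(3985)/3985 ≈ -6.3681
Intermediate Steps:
v(R, N) = sqrt(N**2 + R**2)
-402/v(D, 2 - 3*2) = -402/sqrt((2 - 3*2)**2 + 63**2) = -402/sqrt((2 - 6)**2 + 3969) = -402/sqrt((-4)**2 + 3969) = -402/sqrt(16 + 3969) = -402*sqrt(3985)/3985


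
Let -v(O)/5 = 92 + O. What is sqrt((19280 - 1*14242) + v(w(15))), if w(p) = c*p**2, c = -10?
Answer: 2*sqrt(3957) ≈ 125.81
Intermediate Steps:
w(p) = -10*p**2
v(O) = -460 - 5*O (v(O) = -5*(92 + O) = -460 - 5*O)
sqrt((19280 - 1*14242) + v(w(15))) = sqrt((19280 - 1*14242) + (-460 - (-50)*15**2)) = sqrt((19280 - 14242) + (-460 - (-50)*225)) = sqrt(5038 + (-460 - 5*(-2250))) = sqrt(5038 + (-460 + 11250)) = sqrt(5038 + 10790) = sqrt(15828) = 2*sqrt(3957)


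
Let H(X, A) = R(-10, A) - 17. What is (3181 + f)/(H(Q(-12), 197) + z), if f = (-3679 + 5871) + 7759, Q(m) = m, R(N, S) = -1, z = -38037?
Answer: -13132/38055 ≈ -0.34508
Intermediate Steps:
H(X, A) = -18 (H(X, A) = -1 - 17 = -18)
f = 9951 (f = 2192 + 7759 = 9951)
(3181 + f)/(H(Q(-12), 197) + z) = (3181 + 9951)/(-18 - 38037) = 13132/(-38055) = 13132*(-1/38055) = -13132/38055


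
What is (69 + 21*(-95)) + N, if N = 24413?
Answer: 22487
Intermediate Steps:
(69 + 21*(-95)) + N = (69 + 21*(-95)) + 24413 = (69 - 1995) + 24413 = -1926 + 24413 = 22487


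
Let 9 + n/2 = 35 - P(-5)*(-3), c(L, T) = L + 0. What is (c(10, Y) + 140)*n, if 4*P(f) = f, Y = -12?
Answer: 6675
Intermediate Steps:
P(f) = f/4
c(L, T) = L
n = 89/2 (n = -18 + 2*(35 - (1/4)*(-5)*(-3)) = -18 + 2*(35 - (-5)*(-3)/4) = -18 + 2*(35 - 1*15/4) = -18 + 2*(35 - 15/4) = -18 + 2*(125/4) = -18 + 125/2 = 89/2 ≈ 44.500)
(c(10, Y) + 140)*n = (10 + 140)*(89/2) = 150*(89/2) = 6675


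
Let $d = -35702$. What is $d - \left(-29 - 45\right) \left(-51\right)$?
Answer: $-39476$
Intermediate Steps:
$d - \left(-29 - 45\right) \left(-51\right) = -35702 - \left(-29 - 45\right) \left(-51\right) = -35702 - \left(-74\right) \left(-51\right) = -35702 - 3774 = -39476$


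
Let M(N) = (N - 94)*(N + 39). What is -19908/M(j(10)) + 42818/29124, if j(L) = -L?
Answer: 22154365/2744937 ≈ 8.0710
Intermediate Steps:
M(N) = (-94 + N)*(39 + N)
-19908/M(j(10)) + 42818/29124 = -19908/(-3666 + (-1*10)² - (-55)*10) + 42818/29124 = -19908/(-3666 + (-10)² - 55*(-10)) + 42818*(1/29124) = -19908/(-3666 + 100 + 550) + 21409/14562 = -19908/(-3016) + 21409/14562 = -19908*(-1/3016) + 21409/14562 = 4977/754 + 21409/14562 = 22154365/2744937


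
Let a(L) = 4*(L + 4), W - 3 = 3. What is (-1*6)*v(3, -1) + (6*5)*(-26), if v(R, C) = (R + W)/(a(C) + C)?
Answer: -8634/11 ≈ -784.91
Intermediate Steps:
W = 6 (W = 3 + 3 = 6)
a(L) = 16 + 4*L (a(L) = 4*(4 + L) = 16 + 4*L)
v(R, C) = (6 + R)/(16 + 5*C) (v(R, C) = (R + 6)/((16 + 4*C) + C) = (6 + R)/(16 + 5*C))
(-1*6)*v(3, -1) + (6*5)*(-26) = (-1*6)*((6 + 3)/(16 + 5*(-1))) + (6*5)*(-26) = -6*9/(16 - 5) + 30*(-26) = -6*9/11 - 780 = -54/11 - 780 = -8634/11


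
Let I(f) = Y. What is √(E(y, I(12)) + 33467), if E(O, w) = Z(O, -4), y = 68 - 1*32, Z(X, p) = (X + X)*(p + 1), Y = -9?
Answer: √33251 ≈ 182.35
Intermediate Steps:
I(f) = -9
Z(X, p) = 2*X*(1 + p) (Z(X, p) = (2*X)*(1 + p) = 2*X*(1 + p))
y = 36 (y = 68 - 32 = 36)
E(O, w) = -6*O (E(O, w) = 2*O*(1 - 4) = 2*O*(-3) = -6*O)
√(E(y, I(12)) + 33467) = √(-6*36 + 33467) = √(-216 + 33467) = √33251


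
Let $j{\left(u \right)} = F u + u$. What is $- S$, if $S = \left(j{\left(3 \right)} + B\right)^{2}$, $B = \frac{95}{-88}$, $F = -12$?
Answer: $- \frac{8994001}{7744} \approx -1161.4$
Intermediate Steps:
$B = - \frac{95}{88}$ ($B = 95 \left(- \frac{1}{88}\right) = - \frac{95}{88} \approx -1.0795$)
$j{\left(u \right)} = - 11 u$ ($j{\left(u \right)} = - 12 u + u = - 11 u$)
$S = \frac{8994001}{7744}$ ($S = \left(\left(-11\right) 3 - \frac{95}{88}\right)^{2} = \left(-33 - \frac{95}{88}\right)^{2} = \left(- \frac{2999}{88}\right)^{2} = \frac{8994001}{7744} \approx 1161.4$)
$- S = \left(-1\right) \frac{8994001}{7744} = - \frac{8994001}{7744}$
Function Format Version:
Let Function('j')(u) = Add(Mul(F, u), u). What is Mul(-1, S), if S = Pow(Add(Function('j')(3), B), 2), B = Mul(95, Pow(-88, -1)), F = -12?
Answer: Rational(-8994001, 7744) ≈ -1161.4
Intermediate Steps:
B = Rational(-95, 88) (B = Mul(95, Rational(-1, 88)) = Rational(-95, 88) ≈ -1.0795)
Function('j')(u) = Mul(-11, u) (Function('j')(u) = Add(Mul(-12, u), u) = Mul(-11, u))
S = Rational(8994001, 7744) (S = Pow(Add(Mul(-11, 3), Rational(-95, 88)), 2) = Pow(Add(-33, Rational(-95, 88)), 2) = Pow(Rational(-2999, 88), 2) = Rational(8994001, 7744) ≈ 1161.4)
Mul(-1, S) = Mul(-1, Rational(8994001, 7744)) = Rational(-8994001, 7744)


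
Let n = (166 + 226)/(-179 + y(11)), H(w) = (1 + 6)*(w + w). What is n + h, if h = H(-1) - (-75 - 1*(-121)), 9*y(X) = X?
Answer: -12441/200 ≈ -62.205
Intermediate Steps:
y(X) = X/9
H(w) = 14*w (H(w) = 7*(2*w) = 14*w)
h = -60 (h = 14*(-1) - (-75 - 1*(-121)) = -14 - (-75 + 121) = -14 - 1*46 = -14 - 46 = -60)
n = -441/200 (n = (166 + 226)/(-179 + (⅑)*11) = 392/(-179 + 11/9) = 392/(-1600/9) = 392*(-9/1600) = -441/200 ≈ -2.2050)
n + h = -441/200 - 60 = -12441/200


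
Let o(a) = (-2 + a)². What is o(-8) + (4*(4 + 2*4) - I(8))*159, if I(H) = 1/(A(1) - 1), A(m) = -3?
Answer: 31087/4 ≈ 7771.8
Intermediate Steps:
I(H) = -¼ (I(H) = 1/(-3 - 1) = 1/(-4) = -¼)
o(-8) + (4*(4 + 2*4) - I(8))*159 = (-2 - 8)² + (4*(4 + 2*4) - 1*(-¼))*159 = (-10)² + (4*(4 + 8) + ¼)*159 = 100 + (4*12 + ¼)*159 = 100 + (48 + ¼)*159 = 100 + (193/4)*159 = 100 + 30687/4 = 31087/4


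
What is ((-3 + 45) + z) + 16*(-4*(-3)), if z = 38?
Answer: 272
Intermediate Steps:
((-3 + 45) + z) + 16*(-4*(-3)) = ((-3 + 45) + 38) + 16*(-4*(-3)) = (42 + 38) + 16*12 = 80 + 192 = 272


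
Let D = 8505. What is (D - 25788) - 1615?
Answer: -18898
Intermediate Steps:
(D - 25788) - 1615 = (8505 - 25788) - 1615 = -17283 - 1615 = -18898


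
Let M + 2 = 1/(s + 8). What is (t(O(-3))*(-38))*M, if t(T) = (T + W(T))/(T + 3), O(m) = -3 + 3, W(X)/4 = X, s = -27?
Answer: 0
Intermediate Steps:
W(X) = 4*X
O(m) = 0
t(T) = 5*T/(3 + T) (t(T) = (T + 4*T)/(T + 3) = (5*T)/(3 + T) = 5*T/(3 + T))
M = -39/19 (M = -2 + 1/(-27 + 8) = -2 + 1/(-19) = -2 - 1/19 = -39/19 ≈ -2.0526)
(t(O(-3))*(-38))*M = ((5*0/(3 + 0))*(-38))*(-39/19) = ((5*0/3)*(-38))*(-39/19) = ((5*0*(⅓))*(-38))*(-39/19) = (0*(-38))*(-39/19) = 0*(-39/19) = 0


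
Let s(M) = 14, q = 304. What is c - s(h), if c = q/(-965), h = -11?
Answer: -13814/965 ≈ -14.315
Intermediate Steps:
c = -304/965 (c = 304/(-965) = 304*(-1/965) = -304/965 ≈ -0.31503)
c - s(h) = -304/965 - 1*14 = -304/965 - 14 = -13814/965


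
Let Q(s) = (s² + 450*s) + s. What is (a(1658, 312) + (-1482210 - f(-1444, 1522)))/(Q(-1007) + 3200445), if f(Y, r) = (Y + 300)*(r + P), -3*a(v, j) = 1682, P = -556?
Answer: -1133000/11281011 ≈ -0.10043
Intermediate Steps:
a(v, j) = -1682/3 (a(v, j) = -⅓*1682 = -1682/3)
f(Y, r) = (-556 + r)*(300 + Y) (f(Y, r) = (Y + 300)*(r - 556) = (300 + Y)*(-556 + r) = (-556 + r)*(300 + Y))
Q(s) = s² + 451*s
(a(1658, 312) + (-1482210 - f(-1444, 1522)))/(Q(-1007) + 3200445) = (-1682/3 + (-1482210 - (-166800 - 556*(-1444) + 300*1522 - 1444*1522)))/(-1007*(451 - 1007) + 3200445) = (-1682/3 + (-1482210 - (-166800 + 802864 + 456600 - 2197768)))/(-1007*(-556) + 3200445) = (-1682/3 + (-1482210 - 1*(-1105104)))/(559892 + 3200445) = (-1682/3 + (-1482210 + 1105104))/3760337 = (-1682/3 - 377106)*(1/3760337) = -1133000/3*1/3760337 = -1133000/11281011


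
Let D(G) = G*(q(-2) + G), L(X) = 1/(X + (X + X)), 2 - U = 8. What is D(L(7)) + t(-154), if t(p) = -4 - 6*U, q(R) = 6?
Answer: 14239/441 ≈ 32.288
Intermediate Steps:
U = -6 (U = 2 - 1*8 = 2 - 8 = -6)
L(X) = 1/(3*X) (L(X) = 1/(X + 2*X) = 1/(3*X))
D(G) = G*(6 + G)
t(p) = 32 (t(p) = -4 - 6*(-6) = -4 + 36 = 32)
D(L(7)) + t(-154) = ((⅓)/7)*(6 + (⅓)/7) + 32 = ((⅓)*(⅐))*(6 + (⅓)*(⅐)) + 32 = (6 + 1/21)/21 + 32 = (1/21)*(127/21) + 32 = 127/441 + 32 = 14239/441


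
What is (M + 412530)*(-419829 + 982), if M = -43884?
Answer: -154406271162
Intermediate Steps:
(M + 412530)*(-419829 + 982) = (-43884 + 412530)*(-419829 + 982) = 368646*(-418847) = -154406271162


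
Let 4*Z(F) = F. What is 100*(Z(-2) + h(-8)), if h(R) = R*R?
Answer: 6350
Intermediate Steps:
h(R) = R²
Z(F) = F/4
100*(Z(-2) + h(-8)) = 100*((¼)*(-2) + (-8)²) = 100*(-½ + 64) = 100*(127/2) = 6350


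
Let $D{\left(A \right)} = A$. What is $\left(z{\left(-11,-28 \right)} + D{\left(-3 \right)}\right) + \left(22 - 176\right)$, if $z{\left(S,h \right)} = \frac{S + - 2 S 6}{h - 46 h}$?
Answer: $- \frac{197699}{1260} \approx -156.9$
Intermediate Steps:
$z{\left(S,h \right)} = \frac{11 S}{45 h}$ ($z{\left(S,h \right)} = \frac{S - 12 S}{\left(-45\right) h} = - 11 S \left(- \frac{1}{45 h}\right) = \frac{11 S}{45 h}$)
$\left(z{\left(-11,-28 \right)} + D{\left(-3 \right)}\right) + \left(22 - 176\right) = \left(\frac{11}{45} \left(-11\right) \frac{1}{-28} - 3\right) + \left(22 - 176\right) = \left(\frac{11}{45} \left(-11\right) \left(- \frac{1}{28}\right) - 3\right) + \left(22 - 176\right) = \left(\frac{121}{1260} - 3\right) - 154 = - \frac{3659}{1260} - 154 = - \frac{197699}{1260}$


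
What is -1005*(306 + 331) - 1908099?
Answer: -2548284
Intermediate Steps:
-1005*(306 + 331) - 1908099 = -1005*637 - 1908099 = -640185 - 1908099 = -2548284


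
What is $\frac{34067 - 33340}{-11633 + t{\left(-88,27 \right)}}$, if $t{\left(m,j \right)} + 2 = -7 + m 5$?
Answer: $- \frac{727}{12082} \approx -0.060172$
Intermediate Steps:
$t{\left(m,j \right)} = -9 + 5 m$ ($t{\left(m,j \right)} = -2 + \left(-7 + m 5\right) = -2 + \left(-7 + 5 m\right) = -9 + 5 m$)
$\frac{34067 - 33340}{-11633 + t{\left(-88,27 \right)}} = \frac{34067 - 33340}{-11633 + \left(-9 + 5 \left(-88\right)\right)} = \frac{727}{-11633 - 449} = \frac{727}{-12082} = 727 \left(- \frac{1}{12082}\right) = - \frac{727}{12082}$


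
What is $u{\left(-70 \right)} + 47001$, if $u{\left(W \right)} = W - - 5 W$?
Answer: $46581$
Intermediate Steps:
$u{\left(W \right)} = 6 W$ ($u{\left(W \right)} = W + 5 W = 6 W$)
$u{\left(-70 \right)} + 47001 = 6 \left(-70\right) + 47001 = -420 + 47001 = 46581$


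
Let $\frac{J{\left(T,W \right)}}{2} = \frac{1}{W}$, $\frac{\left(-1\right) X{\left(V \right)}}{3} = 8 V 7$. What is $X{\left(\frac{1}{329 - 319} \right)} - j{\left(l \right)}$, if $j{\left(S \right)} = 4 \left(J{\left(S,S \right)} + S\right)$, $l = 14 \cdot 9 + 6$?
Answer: $- \frac{89902}{165} \approx -544.86$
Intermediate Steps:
$X{\left(V \right)} = - 168 V$ ($X{\left(V \right)} = - 3 \cdot 8 V 7 = - 3 \cdot 56 V = - 168 V$)
$l = 132$ ($l = 126 + 6 = 132$)
$J{\left(T,W \right)} = \frac{2}{W}$
$j{\left(S \right)} = 4 S + \frac{8}{S}$ ($j{\left(S \right)} = 4 \left(\frac{2}{S} + S\right) = 4 \left(S + \frac{2}{S}\right) = 4 S + \frac{8}{S}$)
$X{\left(\frac{1}{329 - 319} \right)} - j{\left(l \right)} = - \frac{168}{329 - 319} - \left(4 \cdot 132 + \frac{8}{132}\right) = - \frac{168}{10} - \left(528 + 8 \cdot \frac{1}{132}\right) = \left(-168\right) \frac{1}{10} - \left(528 + \frac{2}{33}\right) = - \frac{84}{5} - \frac{17426}{33} = - \frac{89902}{165}$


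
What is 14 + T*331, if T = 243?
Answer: 80447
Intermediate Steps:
14 + T*331 = 14 + 243*331 = 14 + 80433 = 80447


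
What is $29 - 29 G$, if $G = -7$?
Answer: $232$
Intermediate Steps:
$29 - 29 G = 29 - -203 = 29 + 203 = 232$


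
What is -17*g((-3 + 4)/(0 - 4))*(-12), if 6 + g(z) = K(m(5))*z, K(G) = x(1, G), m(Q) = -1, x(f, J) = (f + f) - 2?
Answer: -1224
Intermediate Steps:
x(f, J) = -2 + 2*f (x(f, J) = 2*f - 2 = -2 + 2*f)
K(G) = 0 (K(G) = -2 + 2*1 = -2 + 2 = 0)
g(z) = -6 (g(z) = -6 + 0*z = -6 + 0 = -6)
-17*g((-3 + 4)/(0 - 4))*(-12) = -17*(-6)*(-12) = 102*(-12) = -1224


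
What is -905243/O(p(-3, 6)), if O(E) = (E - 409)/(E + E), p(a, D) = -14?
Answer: -25346804/423 ≈ -59922.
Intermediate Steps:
O(E) = (-409 + E)/(2*E) (O(E) = (-409 + E)/((2*E)) = (-409 + E)*(1/(2*E)) = (-409 + E)/(2*E))
-905243/O(p(-3, 6)) = -905243*(-28/(-409 - 14)) = -905243/((½)*(-1/14)*(-423)) = -905243/423/28 = -905243*28/423 = -25346804/423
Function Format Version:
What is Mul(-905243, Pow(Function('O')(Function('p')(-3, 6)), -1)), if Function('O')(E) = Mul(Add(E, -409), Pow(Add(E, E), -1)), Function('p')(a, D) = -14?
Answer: Rational(-25346804, 423) ≈ -59922.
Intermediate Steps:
Function('O')(E) = Mul(Rational(1, 2), Pow(E, -1), Add(-409, E)) (Function('O')(E) = Mul(Add(-409, E), Pow(Mul(2, E), -1)) = Mul(Add(-409, E), Mul(Rational(1, 2), Pow(E, -1))) = Mul(Rational(1, 2), Pow(E, -1), Add(-409, E)))
Mul(-905243, Pow(Function('O')(Function('p')(-3, 6)), -1)) = Mul(-905243, Pow(Mul(Rational(1, 2), Pow(-14, -1), Add(-409, -14)), -1)) = Mul(-905243, Pow(Mul(Rational(1, 2), Rational(-1, 14), -423), -1)) = Mul(-905243, Pow(Rational(423, 28), -1)) = Mul(-905243, Rational(28, 423)) = Rational(-25346804, 423)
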